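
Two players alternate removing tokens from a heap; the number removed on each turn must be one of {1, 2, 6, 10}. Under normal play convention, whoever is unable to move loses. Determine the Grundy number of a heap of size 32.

3

G(0) = 0
G(1) = mex{0} = 1
G(2) = mex{1,0} = 2
G(3) = mex{2,1} = 0
G(4) = mex{0,2} = 1
G(5) = mex{1,0} = 2
G(6) = mex{2,1,0} = 3
G(7) = mex{3,2,1} = 0
G(8) = mex{0,3,2} = 1
G(9) = mex{1,0,0} = 2
G(10) = mex{2,1,1,0} = 3
G(11) = mex{3,2,2,1} = 0
G(12) = mex{0,3,3,2} = 1
G(13) = mex{1,0,0,0} = 2
G(14) = mex{2,1,1,1} = 0
G(15) = mex{0,2,2,2} = 1
G(16) = mex{1,0,3,3} = 2
G(17) = mex{2,1,0,0} = 3
G(18) = mex{3,2,1,1} = 0
G(19) = mex{0,3,2,2} = 1
G(20) = mex{1,0,0,3} = 2
G(21) = mex{2,1,1,0} = 3
G(22) = mex{3,2,2,1} = 0
G(23) = mex{0,3,3,2} = 1
G(24) = mex{1,0,0,0} = 2
G(25) = mex{2,1,1,1} = 0
G(26) = mex{0,2,2,2} = 1
G(27) = mex{1,0,3,3} = 2
G(28) = mex{2,1,0,0} = 3
G(29) = mex{3,2,1,1} = 0
G(30) = mex{0,3,2,2} = 1
G(31) = mex{1,0,0,3} = 2
G(32) = mex{2,1,1,0} = 3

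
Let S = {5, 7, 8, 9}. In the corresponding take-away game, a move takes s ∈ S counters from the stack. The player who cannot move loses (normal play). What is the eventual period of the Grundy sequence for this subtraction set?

G(0) = 0
G(1) = mex{} = 0
G(2) = mex{} = 0
G(3) = mex{} = 0
G(4) = mex{} = 0
G(5) = mex{0} = 1
G(6) = mex{0} = 1
G(7) = mex{0,0} = 1
G(8) = mex{0,0,0} = 1
G(9) = mex{0,0,0,0} = 1
G(10) = mex{1,0,0,0} = 2
G(11) = mex{1,0,0,0} = 2
G(12) = mex{1,1,0,0} = 2
G(13) = mex{1,1,1,0} = 2
G(14) = mex{1,1,1,1} = 0
G(15) = mex{2,1,1,1} = 0
G(16) = mex{2,1,1,1} = 0
G(17) = mex{2,2,1,1} = 0
G(18) = mex{2,2,2,1} = 0
G(19) = mex{0,2,2,2} = 1
G(20) = mex{0,2,2,2} = 1
G(21) = mex{0,0,2,2} = 1
G(22) = mex{0,0,0,2} = 1
G(23) = mex{0,0,0,0} = 1
G(24) = mex{1,0,0,0} = 2
G(25) = mex{1,0,0,0} = 2
G(26) = mex{1,1,0,0} = 2
G(27) = mex{1,1,1,0} = 2
G(28) = mex{1,1,1,1} = 0
G(29) = mex{2,1,1,1} = 0
G(n+14) = G(n) holds for n = 0,…,8 (a full window of length max(S) = 9), so the sequence is purely periodic with period 14.

14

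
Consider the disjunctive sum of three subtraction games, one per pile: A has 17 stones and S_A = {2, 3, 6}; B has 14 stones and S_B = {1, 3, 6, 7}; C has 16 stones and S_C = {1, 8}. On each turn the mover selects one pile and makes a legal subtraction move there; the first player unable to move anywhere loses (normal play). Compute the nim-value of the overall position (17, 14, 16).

3

Pile A, S = {2, 3, 6}:
n :  0  1  2  3  4  5  6  7  8  9 10 11 12 13 14 15 16 17
G :  0  0  1  1  2  0  3  1  2  0  0  1  1  2  0  3  1  2
G_A(17) = 2.
Pile B, S = {1, 3, 6, 7}:
G(0) = 0
G(1) = mex{0} = 1
G(2) = mex{1} = 0
G(3) = mex{0,0} = 1
G(4) = mex{1,1} = 0
G(5) = mex{0,0} = 1
G(6) = mex{1,1,0} = 2
G(7) = mex{2,0,1,0} = 3
G(8) = mex{3,1,0,1} = 2
G(9) = mex{2,2,1,0} = 3
G(10) = mex{3,3,0,1} = 2
G(11) = mex{2,2,1,0} = 3
G(12) = mex{3,3,2,1} = 0
G(13) = mex{0,2,3,2} = 1
G(14) = mex{1,3,2,3} = 0
G_B(14) = 0.
Pile C, S = {1, 8}:
G(0) = 0
G(1) = mex{0} = 1
G(2) = mex{1} = 0
G(3) = mex{0} = 1
G(4) = mex{1} = 0
G(5) = mex{0} = 1
G(6) = mex{1} = 0
G(7) = mex{0} = 1
G(8) = mex{1,0} = 2
G(9) = mex{2,1} = 0
G(10) = mex{0,0} = 1
G(11) = mex{1,1} = 0
G(12) = mex{0,0} = 1
G(13) = mex{1,1} = 0
G(14) = mex{0,0} = 1
G(15) = mex{1,1} = 0
G(16) = mex{0,2} = 1
G_C(16) = 1.
Combined Grundy value = 2 ⊕ 0 ⊕ 1 = 3.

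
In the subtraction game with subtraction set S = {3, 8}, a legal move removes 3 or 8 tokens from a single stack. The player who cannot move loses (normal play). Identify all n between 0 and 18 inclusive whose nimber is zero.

0, 1, 2, 6, 7, 11, 12, 13, 17, 18

G(0) = 0
G(1) = mex{} = 0
G(2) = mex{} = 0
G(3) = mex{0} = 1
G(4) = mex{0} = 1
G(5) = mex{0} = 1
G(6) = mex{1} = 0
G(7) = mex{1} = 0
G(8) = mex{1,0} = 2
G(9) = mex{0,0} = 1
G(10) = mex{0,0} = 1
G(11) = mex{2,1} = 0
G(12) = mex{1,1} = 0
G(13) = mex{1,1} = 0
G(14) = mex{0,0} = 1
G(15) = mex{0,0} = 1
G(16) = mex{0,2} = 1
G(17) = mex{1,1} = 0
G(18) = mex{1,1} = 0
P-positions are exactly the n with G(n) = 0.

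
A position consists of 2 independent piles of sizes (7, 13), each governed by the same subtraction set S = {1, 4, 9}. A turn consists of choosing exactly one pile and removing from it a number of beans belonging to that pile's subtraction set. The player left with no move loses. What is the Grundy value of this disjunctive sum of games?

1

All piles use S = {1, 4, 9}:
G(0) = 0
G(1) = mex{0} = 1
G(2) = mex{1} = 0
G(3) = mex{0} = 1
G(4) = mex{1,0} = 2
G(5) = mex{2,1} = 0
G(6) = mex{0,0} = 1
G(7) = mex{1,1} = 0
G(8) = mex{0,2} = 1
G(9) = mex{1,0,0} = 2
G(10) = mex{2,1,1} = 0
G(11) = mex{0,0,0} = 1
G(12) = mex{1,1,1} = 0
G(13) = mex{0,2,2} = 1
Pile A: G(7) = 0.
Pile B: G(13) = 1.
Combined Grundy value = 0 ⊕ 1 = 1.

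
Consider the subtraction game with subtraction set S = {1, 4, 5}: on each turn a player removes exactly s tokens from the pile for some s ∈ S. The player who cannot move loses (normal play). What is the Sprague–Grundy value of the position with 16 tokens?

0

n :  0  1  2  3  4  5  6  7  8  9 10 11 12 13 14 15 16
G :  0  1  0  1  2  3  2  3  0  1  0  1  2  3  2  3  0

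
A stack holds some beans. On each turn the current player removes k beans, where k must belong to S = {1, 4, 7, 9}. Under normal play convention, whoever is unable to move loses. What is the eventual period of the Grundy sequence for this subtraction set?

8

G(0) = 0
G(1) = mex{0} = 1
G(2) = mex{1} = 0
G(3) = mex{0} = 1
G(4) = mex{1,0} = 2
G(5) = mex{2,1} = 0
G(6) = mex{0,0} = 1
G(7) = mex{1,1,0} = 2
G(8) = mex{2,2,1} = 0
G(9) = mex{0,0,0,0} = 1
G(10) = mex{1,1,1,1} = 0
G(11) = mex{0,2,2,0} = 1
G(12) = mex{1,0,0,1} = 2
G(13) = mex{2,1,1,2} = 0
G(14) = mex{0,0,2,0} = 1
G(15) = mex{1,1,0,1} = 2
G(16) = mex{2,2,1,2} = 0
G(17) = mex{0,0,0,0} = 1
G(18) = mex{1,1,1,1} = 0
G(n+8) = G(n) holds for n = 0,…,8 (a full window of length max(S) = 9), so the sequence is purely periodic with period 8.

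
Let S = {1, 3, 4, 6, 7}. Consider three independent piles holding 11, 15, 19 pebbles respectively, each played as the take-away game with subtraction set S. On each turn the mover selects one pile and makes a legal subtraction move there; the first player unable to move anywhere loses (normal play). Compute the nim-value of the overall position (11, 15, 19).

All piles use S = {1, 3, 4, 6, 7}:
G(0) = 0
G(1) = mex{0} = 1
G(2) = mex{1} = 0
G(3) = mex{0,0} = 1
G(4) = mex{1,1,0} = 2
G(5) = mex{2,0,1} = 3
G(6) = mex{3,1,0,0} = 2
G(7) = mex{2,2,1,1,0} = 3
G(8) = mex{3,3,2,0,1} = 4
G(9) = mex{4,2,3,1,0} = 5
G(10) = mex{5,3,2,2,1} = 0
G(11) = mex{0,4,3,3,2} = 1
G(12) = mex{1,5,4,2,3} = 0
G(13) = mex{0,0,5,3,2} = 1
G(14) = mex{1,1,0,4,3} = 2
G(15) = mex{2,0,1,5,4} = 3
G(16) = mex{3,1,0,0,5} = 2
G(17) = mex{2,2,1,1,0} = 3
G(18) = mex{3,3,2,0,1} = 4
G(19) = mex{4,2,3,1,0} = 5
Pile A: G(11) = 1.
Pile B: G(15) = 3.
Pile C: G(19) = 5.
Combined Grundy value = 1 ⊕ 3 ⊕ 5 = 7.

7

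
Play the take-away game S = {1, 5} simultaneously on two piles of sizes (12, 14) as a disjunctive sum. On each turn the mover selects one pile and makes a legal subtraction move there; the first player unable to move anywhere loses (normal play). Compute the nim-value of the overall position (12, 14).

0

All piles use S = {1, 5}:
G(0) = 0
G(1) = mex{0} = 1
G(2) = mex{1} = 0
G(3) = mex{0} = 1
G(4) = mex{1} = 0
G(5) = mex{0,0} = 1
G(6) = mex{1,1} = 0
G(7) = mex{0,0} = 1
G(8) = mex{1,1} = 0
G(9) = mex{0,0} = 1
G(10) = mex{1,1} = 0
G(11) = mex{0,0} = 1
G(12) = mex{1,1} = 0
G(13) = mex{0,0} = 1
G(14) = mex{1,1} = 0
Pile A: G(12) = 0.
Pile B: G(14) = 0.
Combined Grundy value = 0 ⊕ 0 = 0.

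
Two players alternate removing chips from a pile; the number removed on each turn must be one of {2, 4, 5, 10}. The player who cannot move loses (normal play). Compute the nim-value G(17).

G(0) = 0
G(1) = mex{} = 0
G(2) = mex{0} = 1
G(3) = mex{0} = 1
G(4) = mex{1,0} = 2
G(5) = mex{1,0,0} = 2
G(6) = mex{2,1,0} = 3
G(7) = mex{2,1,1} = 0
G(8) = mex{3,2,1} = 0
G(9) = mex{0,2,2} = 1
G(10) = mex{0,3,2,0} = 1
G(11) = mex{1,0,3,0} = 2
G(12) = mex{1,0,0,1} = 2
G(13) = mex{2,1,0,1} = 3
G(14) = mex{2,1,1,2} = 0
G(15) = mex{3,2,1,2} = 0
G(16) = mex{0,2,2,3} = 1
G(17) = mex{0,3,2,0} = 1

1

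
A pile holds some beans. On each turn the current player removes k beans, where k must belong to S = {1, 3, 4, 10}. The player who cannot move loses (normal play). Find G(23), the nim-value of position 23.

G(0) = 0
G(1) = mex{0} = 1
G(2) = mex{1} = 0
G(3) = mex{0,0} = 1
G(4) = mex{1,1,0} = 2
G(5) = mex{2,0,1} = 3
G(6) = mex{3,1,0} = 2
G(7) = mex{2,2,1} = 0
G(8) = mex{0,3,2} = 1
G(9) = mex{1,2,3} = 0
G(10) = mex{0,0,2,0} = 1
G(11) = mex{1,1,0,1} = 2
G(12) = mex{2,0,1,0} = 3
G(13) = mex{3,1,0,1} = 2
G(14) = mex{2,2,1,2} = 0
G(15) = mex{0,3,2,3} = 1
G(16) = mex{1,2,3,2} = 0
G(17) = mex{0,0,2,0} = 1
G(18) = mex{1,1,0,1} = 2
G(19) = mex{2,0,1,0} = 3
G(20) = mex{3,1,0,1} = 2
G(21) = mex{2,2,1,2} = 0
G(22) = mex{0,3,2,3} = 1
G(23) = mex{1,2,3,2} = 0

0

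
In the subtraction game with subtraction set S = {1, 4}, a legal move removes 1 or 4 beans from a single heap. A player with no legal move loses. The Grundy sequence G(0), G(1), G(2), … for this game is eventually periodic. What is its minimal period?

5

G(0) = 0
G(1) = mex{0} = 1
G(2) = mex{1} = 0
G(3) = mex{0} = 1
G(4) = mex{1,0} = 2
G(5) = mex{2,1} = 0
G(6) = mex{0,0} = 1
G(7) = mex{1,1} = 0
G(8) = mex{0,2} = 1
G(9) = mex{1,0} = 2
G(10) = mex{2,1} = 0
G(11) = mex{0,0} = 1
G(12) = mex{1,1} = 0
G(13) = mex{0,2} = 1
G(14) = mex{1,0} = 2
G(n+5) = G(n) holds for n = 0,…,3 (a full window of length max(S) = 4), so the sequence is purely periodic with period 5.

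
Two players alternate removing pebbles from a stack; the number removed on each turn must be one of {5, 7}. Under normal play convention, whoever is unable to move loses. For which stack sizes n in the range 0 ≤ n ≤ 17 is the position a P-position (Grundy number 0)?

0, 1, 2, 3, 4, 12, 13, 14, 15, 16

G(0) = 0
G(1) = mex{} = 0
G(2) = mex{} = 0
G(3) = mex{} = 0
G(4) = mex{} = 0
G(5) = mex{0} = 1
G(6) = mex{0} = 1
G(7) = mex{0,0} = 1
G(8) = mex{0,0} = 1
G(9) = mex{0,0} = 1
G(10) = mex{1,0} = 2
G(11) = mex{1,0} = 2
G(12) = mex{1,1} = 0
G(13) = mex{1,1} = 0
G(14) = mex{1,1} = 0
G(15) = mex{2,1} = 0
G(16) = mex{2,1} = 0
G(17) = mex{0,2} = 1
P-positions are exactly the n with G(n) = 0.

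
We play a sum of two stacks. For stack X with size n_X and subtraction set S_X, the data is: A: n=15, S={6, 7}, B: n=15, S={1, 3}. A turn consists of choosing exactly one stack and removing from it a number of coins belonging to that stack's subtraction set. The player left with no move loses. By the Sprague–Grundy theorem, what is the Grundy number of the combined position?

1

Stack A, S = {6, 7}:
G(0) = 0
G(1) = mex{} = 0
G(2) = mex{} = 0
G(3) = mex{} = 0
G(4) = mex{} = 0
G(5) = mex{} = 0
G(6) = mex{0} = 1
G(7) = mex{0,0} = 1
G(8) = mex{0,0} = 1
G(9) = mex{0,0} = 1
G(10) = mex{0,0} = 1
G(11) = mex{0,0} = 1
G(12) = mex{1,0} = 2
G(13) = mex{1,1} = 0
G(14) = mex{1,1} = 0
G(15) = mex{1,1} = 0
G_A(15) = 0.
Stack B, S = {1, 3}:
n :  0  1  2  3  4  5  6  7  8  9 10 11 12 13 14 15
G :  0  1  0  1  0  1  0  1  0  1  0  1  0  1  0  1
G_B(15) = 1.
Combined Grundy value = 0 ⊕ 1 = 1.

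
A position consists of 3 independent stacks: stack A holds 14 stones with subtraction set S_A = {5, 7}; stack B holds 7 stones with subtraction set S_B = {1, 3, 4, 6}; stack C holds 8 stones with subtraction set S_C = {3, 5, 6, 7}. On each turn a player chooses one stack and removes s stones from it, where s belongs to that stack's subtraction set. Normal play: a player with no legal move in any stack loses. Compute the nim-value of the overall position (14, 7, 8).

Stack A, S = {5, 7}:
n :  0  1  2  3  4  5  6  7  8  9 10 11 12 13 14
G :  0  0  0  0  0  1  1  1  1  1  2  2  0  0  0
G_A(14) = 0.
Stack B, S = {1, 3, 4, 6}:
n : 0 1 2 3 4 5 6 7
G : 0 1 0 1 2 3 2 0
G_B(7) = 0.
Stack C, S = {3, 5, 6, 7}:
G(0) = 0
G(1) = mex{} = 0
G(2) = mex{} = 0
G(3) = mex{0} = 1
G(4) = mex{0} = 1
G(5) = mex{0,0} = 1
G(6) = mex{1,0,0} = 2
G(7) = mex{1,0,0,0} = 2
G(8) = mex{1,1,0,0} = 2
G_C(8) = 2.
Combined Grundy value = 0 ⊕ 0 ⊕ 2 = 2.

2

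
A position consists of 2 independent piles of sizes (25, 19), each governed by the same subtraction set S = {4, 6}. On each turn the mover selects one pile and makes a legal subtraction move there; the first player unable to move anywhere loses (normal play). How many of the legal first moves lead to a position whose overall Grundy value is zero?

All piles use S = {4, 6}:
n :  0  1  2  3  4  5  6  7  8  9 10 11 12 13 14 15 16 17 18 19 20 21 22 23 24 25
G :  0  0  0  0  1  1  1  1  2  2  0  0  0  0  1  1  1  1  2  2  0  0  0  0  1  1
Pile A: G(25) = 1.
Pile B: G(19) = 2.
Combined Grundy value = 1 ⊕ 2 = 3.
A winning move leaves total XOR = 0, i.e. changes one component's Grundy value g to g ⊕ X where X is the current total.
Pile A: need g' = 1⊕3 = 2. Options: 25−4→G=0, 25−6→G=2. Hits: 1.
Pile B: need g' = 2⊕3 = 1. Options: 19−4→G=1, 19−6→G=0. Hits: 1.

2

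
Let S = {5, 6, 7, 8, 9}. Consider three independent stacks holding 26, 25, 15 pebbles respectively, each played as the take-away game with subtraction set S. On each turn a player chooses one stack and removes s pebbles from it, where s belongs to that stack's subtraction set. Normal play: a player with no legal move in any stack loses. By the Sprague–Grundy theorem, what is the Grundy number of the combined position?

All stacks use S = {5, 6, 7, 8, 9}:
G(0) = 0
G(1) = mex{} = 0
G(2) = mex{} = 0
G(3) = mex{} = 0
G(4) = mex{} = 0
G(5) = mex{0} = 1
G(6) = mex{0,0} = 1
G(7) = mex{0,0,0} = 1
G(8) = mex{0,0,0,0} = 1
G(9) = mex{0,0,0,0,0} = 1
G(10) = mex{1,0,0,0,0} = 2
G(11) = mex{1,1,0,0,0} = 2
G(12) = mex{1,1,1,0,0} = 2
G(13) = mex{1,1,1,1,0} = 2
G(14) = mex{1,1,1,1,1} = 0
G(15) = mex{2,1,1,1,1} = 0
G(16) = mex{2,2,1,1,1} = 0
G(17) = mex{2,2,2,1,1} = 0
G(18) = mex{2,2,2,2,1} = 0
G(19) = mex{0,2,2,2,2} = 1
G(20) = mex{0,0,2,2,2} = 1
G(21) = mex{0,0,0,2,2} = 1
G(22) = mex{0,0,0,0,2} = 1
G(23) = mex{0,0,0,0,0} = 1
G(24) = mex{1,0,0,0,0} = 2
G(25) = mex{1,1,0,0,0} = 2
G(26) = mex{1,1,1,0,0} = 2
Stack A: G(26) = 2.
Stack B: G(25) = 2.
Stack C: G(15) = 0.
Combined Grundy value = 2 ⊕ 2 ⊕ 0 = 0.

0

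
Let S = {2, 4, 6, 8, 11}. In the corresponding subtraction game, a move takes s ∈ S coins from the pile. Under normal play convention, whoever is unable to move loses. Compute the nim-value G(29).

n :  0  1  2  3  4  5  6  7  8  9 10 11 12 13 14 15 16 17 18 19 20 21 22 23 24 25 26 27 28 29
G :  0  0  1  1  2  2  3  3  4  4  0  5  1  0  2  1  3  2  4  3  0  4  1  0  2  1  3  2  4  3

3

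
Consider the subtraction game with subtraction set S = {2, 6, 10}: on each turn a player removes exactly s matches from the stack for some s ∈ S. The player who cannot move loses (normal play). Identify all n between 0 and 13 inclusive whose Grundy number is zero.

G(0) = 0
G(1) = mex{} = 0
G(2) = mex{0} = 1
G(3) = mex{0} = 1
G(4) = mex{1} = 0
G(5) = mex{1} = 0
G(6) = mex{0,0} = 1
G(7) = mex{0,0} = 1
G(8) = mex{1,1} = 0
G(9) = mex{1,1} = 0
G(10) = mex{0,0,0} = 1
G(11) = mex{0,0,0} = 1
G(12) = mex{1,1,1} = 0
G(13) = mex{1,1,1} = 0
P-positions are exactly the n with G(n) = 0.

0, 1, 4, 5, 8, 9, 12, 13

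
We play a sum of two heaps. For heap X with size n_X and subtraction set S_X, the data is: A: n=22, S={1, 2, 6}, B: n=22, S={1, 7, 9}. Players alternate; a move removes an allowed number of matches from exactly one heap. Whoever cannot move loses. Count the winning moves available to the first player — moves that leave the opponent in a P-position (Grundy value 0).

Heap A, S = {1, 2, 6}:
n :  0  1  2  3  4  5  6  7  8  9 10 11 12 13 14 15 16 17 18 19 20 21 22
G :  0  1  2  0  1  2  3  0  1  2  0  1  2  3  0  1  2  0  1  2  3  0  1
G_A(22) = 1.
Heap B, S = {1, 7, 9}:
G(0) = 0
G(1) = mex{0} = 1
G(2) = mex{1} = 0
G(3) = mex{0} = 1
G(4) = mex{1} = 0
G(5) = mex{0} = 1
G(6) = mex{1} = 0
G(7) = mex{0,0} = 1
G(8) = mex{1,1} = 0
G(9) = mex{0,0,0} = 1
G(10) = mex{1,1,1} = 0
G(11) = mex{0,0,0} = 1
G(12) = mex{1,1,1} = 0
G(13) = mex{0,0,0} = 1
G(14) = mex{1,1,1} = 0
G(15) = mex{0,0,0} = 1
G(16) = mex{1,1,1} = 0
G(17) = mex{0,0,0} = 1
G(18) = mex{1,1,1} = 0
G(19) = mex{0,0,0} = 1
G(20) = mex{1,1,1} = 0
G(21) = mex{0,0,0} = 1
G(22) = mex{1,1,1} = 0
G_B(22) = 0.
Combined Grundy value = 1 ⊕ 0 = 1.
A winning move leaves total XOR = 0, i.e. changes one component's Grundy value g to g ⊕ X where X is the current total.
Heap A: need g' = 1⊕1 = 0. Options: 22−1→G=0, 22−2→G=3, 22−6→G=2. Hits: 1.
Heap B: need g' = 0⊕1 = 1. Options: 22−1→G=1, 22−7→G=1, 22−9→G=1. Hits: 3.

4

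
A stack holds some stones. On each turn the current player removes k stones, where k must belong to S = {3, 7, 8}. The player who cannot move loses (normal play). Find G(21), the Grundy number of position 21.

n :  0  1  2  3  4  5  6  7  8  9 10 11 12 13 14 15 16 17 18 19 20 21
G :  0  0  0  1  1  1  0  2  2  1  3  0  0  2  1  1  0  0  2  1  1  0

0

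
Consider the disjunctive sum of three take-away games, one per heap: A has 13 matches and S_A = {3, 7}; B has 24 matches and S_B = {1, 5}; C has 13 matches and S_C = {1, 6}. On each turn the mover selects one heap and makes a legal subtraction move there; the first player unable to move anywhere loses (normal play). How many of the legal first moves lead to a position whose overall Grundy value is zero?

1

Heap A, S = {3, 7}:
n :  0  1  2  3  4  5  6  7  8  9 10 11 12 13
G :  0  0  0  1  1  1  0  2  2  1  0  0  0  1
G_A(13) = 1.
Heap B, S = {1, 5}:
n :  0  1  2  3  4  5  6  7  8  9 10 11 12 13 14 15 16 17 18 19 20 21 22 23 24
G :  0  1  0  1  0  1  0  1  0  1  0  1  0  1  0  1  0  1  0  1  0  1  0  1  0
G_B(24) = 0.
Heap C, S = {1, 6}:
G(0) = 0
G(1) = mex{0} = 1
G(2) = mex{1} = 0
G(3) = mex{0} = 1
G(4) = mex{1} = 0
G(5) = mex{0} = 1
G(6) = mex{1,0} = 2
G(7) = mex{2,1} = 0
G(8) = mex{0,0} = 1
G(9) = mex{1,1} = 0
G(10) = mex{0,0} = 1
G(11) = mex{1,1} = 0
G(12) = mex{0,2} = 1
G(13) = mex{1,0} = 2
G_C(13) = 2.
Combined Grundy value = 1 ⊕ 0 ⊕ 2 = 3.
A winning move leaves total XOR = 0, i.e. changes one component's Grundy value g to g ⊕ X where X is the current total.
Heap A: need g' = 1⊕3 = 2. Options: 13−3→G=0, 13−7→G=0. Hits: 0.
Heap B: need g' = 0⊕3 = 3. Options: 24−1→G=1, 24−5→G=1. Hits: 0.
Heap C: need g' = 2⊕3 = 1. Options: 13−1→G=1, 13−6→G=0. Hits: 1.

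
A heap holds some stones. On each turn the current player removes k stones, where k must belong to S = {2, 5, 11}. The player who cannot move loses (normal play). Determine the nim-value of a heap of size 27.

0

n :  0  1  2  3  4  5  6  7  8  9 10 11 12 13 14 15 16 17 18 19 20 21 22 23 24 25 26 27
G :  0  0  1  1  0  2  1  0  0  1  1  2  2  3  0  2  1  0  2  1  0  0  1  1  0  2  1  0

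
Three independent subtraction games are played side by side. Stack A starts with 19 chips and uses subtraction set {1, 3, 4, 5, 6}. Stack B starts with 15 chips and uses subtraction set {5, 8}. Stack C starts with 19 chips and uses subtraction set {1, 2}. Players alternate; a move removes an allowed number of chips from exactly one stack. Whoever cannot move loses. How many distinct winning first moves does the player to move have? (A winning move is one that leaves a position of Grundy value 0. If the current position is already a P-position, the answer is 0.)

0

Stack A, S = {1, 3, 4, 5, 6}:
n :  0  1  2  3  4  5  6  7  8  9 10 11 12 13 14 15 16 17 18 19
G :  0  1  0  1  2  3  2  3  4  0  1  0  1  2  3  2  3  4  0  1
G_A(19) = 1.
Stack B, S = {5, 8}:
G(0) = 0
G(1) = mex{} = 0
G(2) = mex{} = 0
G(3) = mex{} = 0
G(4) = mex{} = 0
G(5) = mex{0} = 1
G(6) = mex{0} = 1
G(7) = mex{0} = 1
G(8) = mex{0,0} = 1
G(9) = mex{0,0} = 1
G(10) = mex{1,0} = 2
G(11) = mex{1,0} = 2
G(12) = mex{1,0} = 2
G(13) = mex{1,1} = 0
G(14) = mex{1,1} = 0
G(15) = mex{2,1} = 0
G_B(15) = 0.
Stack C, S = {1, 2}:
G(0) = 0
G(1) = mex{0} = 1
G(2) = mex{1,0} = 2
G(3) = mex{2,1} = 0
G(4) = mex{0,2} = 1
G(5) = mex{1,0} = 2
G(6) = mex{2,1} = 0
G(7) = mex{0,2} = 1
G(8) = mex{1,0} = 2
G(9) = mex{2,1} = 0
G(10) = mex{0,2} = 1
G(11) = mex{1,0} = 2
G(12) = mex{2,1} = 0
G(13) = mex{0,2} = 1
G(14) = mex{1,0} = 2
G(15) = mex{2,1} = 0
G(16) = mex{0,2} = 1
G(17) = mex{1,0} = 2
G(18) = mex{2,1} = 0
G(19) = mex{0,2} = 1
G_C(19) = 1.
Combined Grundy value = 1 ⊕ 0 ⊕ 1 = 0.
A winning move leaves total XOR = 0, i.e. changes one component's Grundy value g to g ⊕ X where X is the current total.
Stack A: target g' = 1⊕0 = 1, but every legal move changes the Grundy value (mex property), so 0 moves.
Stack B: target g' = 0⊕0 = 0, but every legal move changes the Grundy value (mex property), so 0 moves.
Stack C: target g' = 1⊕0 = 1, but every legal move changes the Grundy value (mex property), so 0 moves.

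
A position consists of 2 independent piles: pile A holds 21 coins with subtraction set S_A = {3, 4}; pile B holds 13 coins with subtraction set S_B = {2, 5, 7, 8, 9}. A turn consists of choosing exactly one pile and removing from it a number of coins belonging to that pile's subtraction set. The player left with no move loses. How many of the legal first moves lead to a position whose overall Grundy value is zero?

Pile A, S = {3, 4}:
n :  0  1  2  3  4  5  6  7  8  9 10 11 12 13 14 15 16 17 18 19 20 21
G :  0  0  0  1  1  1  2  0  0  0  1  1  1  2  0  0  0  1  1  1  2  0
G_A(21) = 0.
Pile B, S = {2, 5, 7, 8, 9}:
G(0) = 0
G(1) = mex{} = 0
G(2) = mex{0} = 1
G(3) = mex{0} = 1
G(4) = mex{1} = 0
G(5) = mex{1,0} = 2
G(6) = mex{0,0} = 1
G(7) = mex{2,1,0} = 3
G(8) = mex{1,1,0,0} = 2
G(9) = mex{3,0,1,0,0} = 2
G(10) = mex{2,2,1,1,0} = 3
G(11) = mex{2,1,0,1,1} = 3
G(12) = mex{3,3,2,0,1} = 4
G(13) = mex{3,2,1,2,0} = 4
G_B(13) = 4.
Combined Grundy value = 0 ⊕ 4 = 4.
A winning move leaves total XOR = 0, i.e. changes one component's Grundy value g to g ⊕ X where X is the current total.
Pile A: need g' = 0⊕4 = 4. Options: 21−3→G=1, 21−4→G=1. Hits: 0.
Pile B: need g' = 4⊕4 = 0. Options: 13−2→G=3, 13−5→G=2, 13−7→G=1, 13−8→G=2, 13−9→G=0. Hits: 1.

1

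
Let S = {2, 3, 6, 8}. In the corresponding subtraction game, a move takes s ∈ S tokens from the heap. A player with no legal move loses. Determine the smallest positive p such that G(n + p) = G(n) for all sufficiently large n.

G(0) = 0
G(1) = mex{} = 0
G(2) = mex{0} = 1
G(3) = mex{0,0} = 1
G(4) = mex{1,0} = 2
G(5) = mex{1,1} = 0
G(6) = mex{2,1,0} = 3
G(7) = mex{0,2,0} = 1
G(8) = mex{3,0,1,0} = 2
G(9) = mex{1,3,1,0} = 2
G(10) = mex{2,1,2,1} = 0
G(11) = mex{2,2,0,1} = 3
G(12) = mex{0,2,3,2} = 1
G(13) = mex{3,0,1,0} = 2
G(14) = mex{1,3,2,3} = 0
G(15) = mex{2,1,2,1} = 0
G(16) = mex{0,2,0,2} = 1
G(17) = mex{0,0,3,2} = 1
G(18) = mex{1,0,1,0} = 2
G(19) = mex{1,1,2,3} = 0
G(20) = mex{2,1,0,1} = 3
G(21) = mex{0,2,0,2} = 1
G(22) = mex{3,0,1,0} = 2
G(23) = mex{1,3,1,0} = 2
G(24) = mex{2,1,2,1} = 0
G(25) = mex{2,2,0,1} = 3
G(26) = mex{0,2,3,2} = 1
G(27) = mex{3,0,1,0} = 2
G(28) = mex{1,3,2,3} = 0
G(29) = mex{2,1,2,1} = 0
G(n+14) = G(n) holds for n = 0,…,7 (a full window of length max(S) = 8), so the sequence is purely periodic with period 14.

14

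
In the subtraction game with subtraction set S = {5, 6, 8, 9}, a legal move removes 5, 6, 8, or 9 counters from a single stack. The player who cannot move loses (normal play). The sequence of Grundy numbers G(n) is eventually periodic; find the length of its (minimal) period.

14

n :  0  1  2  3  4  5  6  7  8  9 10 11 12 13 14 15 16 17 18 19 20 21 22 23 24 25 26 27 28 29
G :  0  0  0  0  0  1  1  1  1  1  2  2  2  2  0  0  0  0  0  1  1  1  1  1  2  2  2  2  0  0
G(n+14) = G(n) holds for n = 0,…,8 (a full window of length max(S) = 9), so the sequence is purely periodic with period 14.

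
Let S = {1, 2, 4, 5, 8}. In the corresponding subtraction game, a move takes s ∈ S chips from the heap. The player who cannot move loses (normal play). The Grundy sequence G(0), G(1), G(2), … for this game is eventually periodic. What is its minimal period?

3

n :  0  1  2  3  4  5  6  7  8  9 10 11 12 13 14
G :  0  1  2  0  1  2  0  1  2  0  1  2  0  1  2
G(n+3) = G(n) holds for n = 0,…,7 (a full window of length max(S) = 8), so the sequence is purely periodic with period 3.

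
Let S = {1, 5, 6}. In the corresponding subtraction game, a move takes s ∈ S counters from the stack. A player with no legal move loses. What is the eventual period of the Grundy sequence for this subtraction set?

11

G(0) = 0
G(1) = mex{0} = 1
G(2) = mex{1} = 0
G(3) = mex{0} = 1
G(4) = mex{1} = 0
G(5) = mex{0,0} = 1
G(6) = mex{1,1,0} = 2
G(7) = mex{2,0,1} = 3
G(8) = mex{3,1,0} = 2
G(9) = mex{2,0,1} = 3
G(10) = mex{3,1,0} = 2
G(11) = mex{2,2,1} = 0
G(12) = mex{0,3,2} = 1
G(13) = mex{1,2,3} = 0
G(14) = mex{0,3,2} = 1
G(15) = mex{1,2,3} = 0
G(16) = mex{0,0,2} = 1
G(17) = mex{1,1,0} = 2
G(18) = mex{2,0,1} = 3
G(19) = mex{3,1,0} = 2
G(20) = mex{2,0,1} = 3
G(21) = mex{3,1,0} = 2
G(22) = mex{2,2,1} = 0
G(23) = mex{0,3,2} = 1
G(n+11) = G(n) holds for n = 0,…,5 (a full window of length max(S) = 6), so the sequence is purely periodic with period 11.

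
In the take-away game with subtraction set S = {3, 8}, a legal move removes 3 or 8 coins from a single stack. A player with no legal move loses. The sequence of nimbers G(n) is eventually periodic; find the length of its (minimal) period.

11

n :  0  1  2  3  4  5  6  7  8  9 10 11 12 13 14 15 16 17 18 19 20 21 22 23
G :  0  0  0  1  1  1  0  0  2  1  1  0  0  0  1  1  1  0  0  2  1  1  0  0
G(n+11) = G(n) holds for n = 0,…,7 (a full window of length max(S) = 8), so the sequence is purely periodic with period 11.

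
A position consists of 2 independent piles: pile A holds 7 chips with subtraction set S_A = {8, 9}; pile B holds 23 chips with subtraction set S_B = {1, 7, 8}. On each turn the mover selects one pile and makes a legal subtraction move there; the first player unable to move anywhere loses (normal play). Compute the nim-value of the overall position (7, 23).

Pile A, S = {8, 9}:
G(0) = 0
G(1) = mex{} = 0
G(2) = mex{} = 0
G(3) = mex{} = 0
G(4) = mex{} = 0
G(5) = mex{} = 0
G(6) = mex{} = 0
G(7) = mex{} = 0
G_A(7) = 0.
Pile B, S = {1, 7, 8}:
G(0) = 0
G(1) = mex{0} = 1
G(2) = mex{1} = 0
G(3) = mex{0} = 1
G(4) = mex{1} = 0
G(5) = mex{0} = 1
G(6) = mex{1} = 0
G(7) = mex{0,0} = 1
G(8) = mex{1,1,0} = 2
G(9) = mex{2,0,1} = 3
G(10) = mex{3,1,0} = 2
G(11) = mex{2,0,1} = 3
G(12) = mex{3,1,0} = 2
G(13) = mex{2,0,1} = 3
G(14) = mex{3,1,0} = 2
G(15) = mex{2,2,1} = 0
G(16) = mex{0,3,2} = 1
G(17) = mex{1,2,3} = 0
G(18) = mex{0,3,2} = 1
G(19) = mex{1,2,3} = 0
G(20) = mex{0,3,2} = 1
G(21) = mex{1,2,3} = 0
G(22) = mex{0,0,2} = 1
G(23) = mex{1,1,0} = 2
G_B(23) = 2.
Combined Grundy value = 0 ⊕ 2 = 2.

2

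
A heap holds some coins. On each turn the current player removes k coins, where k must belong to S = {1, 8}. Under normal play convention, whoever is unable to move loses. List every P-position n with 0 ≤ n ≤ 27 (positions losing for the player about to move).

G(0) = 0
G(1) = mex{0} = 1
G(2) = mex{1} = 0
G(3) = mex{0} = 1
G(4) = mex{1} = 0
G(5) = mex{0} = 1
G(6) = mex{1} = 0
G(7) = mex{0} = 1
G(8) = mex{1,0} = 2
G(9) = mex{2,1} = 0
G(10) = mex{0,0} = 1
G(11) = mex{1,1} = 0
G(12) = mex{0,0} = 1
G(13) = mex{1,1} = 0
G(14) = mex{0,0} = 1
G(15) = mex{1,1} = 0
G(16) = mex{0,2} = 1
G(17) = mex{1,0} = 2
G(18) = mex{2,1} = 0
G(19) = mex{0,0} = 1
G(20) = mex{1,1} = 0
G(21) = mex{0,0} = 1
G(22) = mex{1,1} = 0
G(23) = mex{0,0} = 1
G(24) = mex{1,1} = 0
G(25) = mex{0,2} = 1
G(26) = mex{1,0} = 2
G(27) = mex{2,1} = 0
P-positions are exactly the n with G(n) = 0.

0, 2, 4, 6, 9, 11, 13, 15, 18, 20, 22, 24, 27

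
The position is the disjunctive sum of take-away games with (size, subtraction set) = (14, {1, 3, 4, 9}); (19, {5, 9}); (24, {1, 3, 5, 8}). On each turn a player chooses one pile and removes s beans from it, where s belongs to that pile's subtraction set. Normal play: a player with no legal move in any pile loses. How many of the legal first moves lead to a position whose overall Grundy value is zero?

Pile A, S = {1, 3, 4, 9}:
G(0) = 0
G(1) = mex{0} = 1
G(2) = mex{1} = 0
G(3) = mex{0,0} = 1
G(4) = mex{1,1,0} = 2
G(5) = mex{2,0,1} = 3
G(6) = mex{3,1,0} = 2
G(7) = mex{2,2,1} = 0
G(8) = mex{0,3,2} = 1
G(9) = mex{1,2,3,0} = 4
G(10) = mex{4,0,2,1} = 3
G(11) = mex{3,1,0,0} = 2
G(12) = mex{2,4,1,1} = 0
G(13) = mex{0,3,4,2} = 1
G(14) = mex{1,2,3,3} = 0
G_A(14) = 0.
Pile B, S = {5, 9}:
n :  0  1  2  3  4  5  6  7  8  9 10 11 12 13 14 15 16 17 18 19
G :  0  0  0  0  0  1  1  1  1  1  2  2  2  2  0  0  0  0  0  1
G_B(19) = 1.
Pile C, S = {1, 3, 5, 8}:
n :  0  1  2  3  4  5  6  7  8  9 10 11 12 13 14 15 16 17 18 19 20 21 22 23 24
G :  0  1  0  1  0  1  0  1  2  3  2  3  2  0  1  0  1  0  1  0  1  2  3  2  3
G_C(24) = 3.
Combined Grundy value = 0 ⊕ 1 ⊕ 3 = 2.
A winning move leaves total XOR = 0, i.e. changes one component's Grundy value g to g ⊕ X where X is the current total.
Pile A: need g' = 0⊕2 = 2. Options: 14−1→G=1, 14−3→G=2, 14−4→G=3, 14−9→G=3. Hits: 1.
Pile B: need g' = 1⊕2 = 3. Options: 19−5→G=0, 19−9→G=2. Hits: 0.
Pile C: need g' = 3⊕2 = 1. Options: 24−1→G=2, 24−3→G=2, 24−5→G=0, 24−8→G=1. Hits: 1.

2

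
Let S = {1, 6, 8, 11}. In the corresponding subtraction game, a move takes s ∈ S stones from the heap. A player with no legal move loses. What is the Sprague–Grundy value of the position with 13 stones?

2

n :  0  1  2  3  4  5  6  7  8  9 10 11 12 13
G :  0  1  0  1  0  1  2  0  1  0  1  2  3  2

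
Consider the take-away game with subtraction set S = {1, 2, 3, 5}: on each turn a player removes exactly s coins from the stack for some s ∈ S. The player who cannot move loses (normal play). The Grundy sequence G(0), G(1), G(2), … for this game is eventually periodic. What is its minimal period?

4

n :  0  1  2  3  4  5  6  7  8  9 10 11 12 13 14
G :  0  1  2  3  0  1  2  3  0  1  2  3  0  1  2
G(n+4) = G(n) holds for n = 0,…,4 (a full window of length max(S) = 5), so the sequence is purely periodic with period 4.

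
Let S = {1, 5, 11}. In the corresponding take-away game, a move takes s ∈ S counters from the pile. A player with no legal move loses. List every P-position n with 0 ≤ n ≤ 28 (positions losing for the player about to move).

n :  0  1  2  3  4  5  6  7  8  9 10 11 12 13 14 15 16 17 18 19 20 21 22 23 24 25 26 27 28
G :  0  1  0  1  0  1  0  1  0  1  0  1  0  1  0  1  0  1  0  1  0  1  0  1  0  1  0  1  0
P-positions are exactly the n with G(n) = 0.

0, 2, 4, 6, 8, 10, 12, 14, 16, 18, 20, 22, 24, 26, 28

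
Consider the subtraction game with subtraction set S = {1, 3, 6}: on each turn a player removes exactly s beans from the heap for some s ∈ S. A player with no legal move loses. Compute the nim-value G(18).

0

n :  0  1  2  3  4  5  6  7  8  9 10 11 12 13 14 15 16 17 18
G :  0  1  0  1  0  1  2  3  2  0  1  0  1  0  1  2  3  2  0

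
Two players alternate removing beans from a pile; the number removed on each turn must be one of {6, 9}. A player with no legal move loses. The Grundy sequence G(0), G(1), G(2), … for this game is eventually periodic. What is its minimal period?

n :  0  1  2  3  4  5  6  7  8  9 10 11 12 13 14 15 16 17 18 19 20 21 22 23 24 25 26 27 28 29 30 31
G :  0  0  0  0  0  0  1  1  1  1  1  1  2  2  2  0  0  0  0  0  0  1  1  1  1  1  1  2  2  2  0  0
G(n+15) = G(n) holds for n = 0,…,8 (a full window of length max(S) = 9), so the sequence is purely periodic with period 15.

15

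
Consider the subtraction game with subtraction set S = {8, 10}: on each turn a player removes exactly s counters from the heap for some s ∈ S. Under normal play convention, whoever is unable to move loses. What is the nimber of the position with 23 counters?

n :  0  1  2  3  4  5  6  7  8  9 10 11 12 13 14 15 16 17 18 19 20 21 22 23
G :  0  0  0  0  0  0  0  0  1  1  1  1  1  1  1  1  2  2  0  0  0  0  0  0

0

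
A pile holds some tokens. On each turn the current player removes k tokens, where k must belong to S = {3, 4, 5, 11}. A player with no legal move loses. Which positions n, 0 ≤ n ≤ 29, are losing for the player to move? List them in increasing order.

n :  0  1  2  3  4  5  6  7  8  9 10 11 12 13 14 15 16 17 18 19 20 21 22 23 24 25 26 27 28 29
G :  0  0  0  1  1  1  2  2  0  0  0  1  1  1  2  2  0  0  0  1  1  1  2  2  0  0  0  1  1  1
P-positions are exactly the n with G(n) = 0.

0, 1, 2, 8, 9, 10, 16, 17, 18, 24, 25, 26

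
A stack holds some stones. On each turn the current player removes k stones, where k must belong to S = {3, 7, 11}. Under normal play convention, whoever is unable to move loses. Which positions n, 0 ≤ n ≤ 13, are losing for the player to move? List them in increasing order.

n :  0  1  2  3  4  5  6  7  8  9 10 11 12 13
G :  0  0  0  1  1  1  0  2  2  1  0  3  2  1
P-positions are exactly the n with G(n) = 0.

0, 1, 2, 6, 10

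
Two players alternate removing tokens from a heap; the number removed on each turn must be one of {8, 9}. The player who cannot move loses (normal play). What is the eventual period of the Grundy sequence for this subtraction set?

17

G(0) = 0
G(1) = mex{} = 0
G(2) = mex{} = 0
G(3) = mex{} = 0
G(4) = mex{} = 0
G(5) = mex{} = 0
G(6) = mex{} = 0
G(7) = mex{} = 0
G(8) = mex{0} = 1
G(9) = mex{0,0} = 1
G(10) = mex{0,0} = 1
G(11) = mex{0,0} = 1
G(12) = mex{0,0} = 1
G(13) = mex{0,0} = 1
G(14) = mex{0,0} = 1
G(15) = mex{0,0} = 1
G(16) = mex{1,0} = 2
G(17) = mex{1,1} = 0
G(18) = mex{1,1} = 0
G(19) = mex{1,1} = 0
G(20) = mex{1,1} = 0
G(21) = mex{1,1} = 0
G(22) = mex{1,1} = 0
G(23) = mex{1,1} = 0
G(24) = mex{2,1} = 0
G(25) = mex{0,2} = 1
G(26) = mex{0,0} = 1
G(27) = mex{0,0} = 1
G(28) = mex{0,0} = 1
G(29) = mex{0,0} = 1
G(30) = mex{0,0} = 1
G(31) = mex{0,0} = 1
G(32) = mex{0,0} = 1
G(33) = mex{1,0} = 2
G(34) = mex{1,1} = 0
G(35) = mex{1,1} = 0
G(n+17) = G(n) holds for n = 0,…,8 (a full window of length max(S) = 9), so the sequence is purely periodic with period 17.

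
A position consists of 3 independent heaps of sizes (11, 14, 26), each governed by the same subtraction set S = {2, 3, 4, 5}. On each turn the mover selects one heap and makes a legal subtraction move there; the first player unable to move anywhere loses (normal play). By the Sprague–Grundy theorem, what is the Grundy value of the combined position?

All heaps use S = {2, 3, 4, 5}:
n :  0  1  2  3  4  5  6  7  8  9 10 11 12 13 14 15 16 17 18 19 20 21 22 23 24 25 26
G :  0  0  1  1  2  2  3  0  0  1  1  2  2  3  0  0  1  1  2  2  3  0  0  1  1  2  2
Heap A: G(11) = 2.
Heap B: G(14) = 0.
Heap C: G(26) = 2.
Combined Grundy value = 2 ⊕ 0 ⊕ 2 = 0.

0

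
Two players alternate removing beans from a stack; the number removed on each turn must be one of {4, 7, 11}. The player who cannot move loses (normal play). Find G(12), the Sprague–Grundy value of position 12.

3

n :  0  1  2  3  4  5  6  7  8  9 10 11 12
G :  0  0  0  0  1  1  1  1  2  2  2  2  3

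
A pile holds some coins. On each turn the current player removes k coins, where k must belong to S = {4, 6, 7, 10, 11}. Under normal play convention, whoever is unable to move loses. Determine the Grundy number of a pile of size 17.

0

G(0) = 0
G(1) = mex{} = 0
G(2) = mex{} = 0
G(3) = mex{} = 0
G(4) = mex{0} = 1
G(5) = mex{0} = 1
G(6) = mex{0,0} = 1
G(7) = mex{0,0,0} = 1
G(8) = mex{1,0,0} = 2
G(9) = mex{1,0,0} = 2
G(10) = mex{1,1,0,0} = 2
G(11) = mex{1,1,1,0,0} = 2
G(12) = mex{2,1,1,0,0} = 3
G(13) = mex{2,1,1,0,0} = 3
G(14) = mex{2,2,1,1,0} = 3
G(15) = mex{2,2,2,1,1} = 0
G(16) = mex{3,2,2,1,1} = 0
G(17) = mex{3,2,2,1,1} = 0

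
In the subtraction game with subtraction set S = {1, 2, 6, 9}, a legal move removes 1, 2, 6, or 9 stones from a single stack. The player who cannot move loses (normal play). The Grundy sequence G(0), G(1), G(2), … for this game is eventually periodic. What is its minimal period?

G(0) = 0
G(1) = mex{0} = 1
G(2) = mex{1,0} = 2
G(3) = mex{2,1} = 0
G(4) = mex{0,2} = 1
G(5) = mex{1,0} = 2
G(6) = mex{2,1,0} = 3
G(7) = mex{3,2,1} = 0
G(8) = mex{0,3,2} = 1
G(9) = mex{1,0,0,0} = 2
G(10) = mex{2,1,1,1} = 0
G(11) = mex{0,2,2,2} = 1
G(12) = mex{1,0,3,0} = 2
G(13) = mex{2,1,0,1} = 3
G(14) = mex{3,2,1,2} = 0
G(15) = mex{0,3,2,3} = 1
G(16) = mex{1,0,0,0} = 2
G(17) = mex{2,1,1,1} = 0
G(n+7) = G(n) holds for n = 0,…,8 (a full window of length max(S) = 9), so the sequence is purely periodic with period 7.

7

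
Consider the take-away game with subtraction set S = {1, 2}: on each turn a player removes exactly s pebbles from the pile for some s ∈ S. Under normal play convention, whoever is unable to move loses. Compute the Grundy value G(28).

1

n :  0  1  2  3  4  5  6  7  8  9 10 11 12 13 14 15 16 17 18 19 20 21 22 23 24 25 26 27 28
G :  0  1  2  0  1  2  0  1  2  0  1  2  0  1  2  0  1  2  0  1  2  0  1  2  0  1  2  0  1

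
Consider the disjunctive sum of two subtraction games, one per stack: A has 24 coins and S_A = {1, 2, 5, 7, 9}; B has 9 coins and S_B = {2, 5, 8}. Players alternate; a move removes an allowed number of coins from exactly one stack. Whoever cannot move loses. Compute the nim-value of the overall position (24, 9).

5

Stack A, S = {1, 2, 5, 7, 9}:
G(0) = 0
G(1) = mex{0} = 1
G(2) = mex{1,0} = 2
G(3) = mex{2,1} = 0
G(4) = mex{0,2} = 1
G(5) = mex{1,0,0} = 2
G(6) = mex{2,1,1} = 0
G(7) = mex{0,2,2,0} = 1
G(8) = mex{1,0,0,1} = 2
G(9) = mex{2,1,1,2,0} = 3
G(10) = mex{3,2,2,0,1} = 4
G(11) = mex{4,3,0,1,2} = 5
G(12) = mex{5,4,1,2,0} = 3
G(13) = mex{3,5,2,0,1} = 4
G(14) = mex{4,3,3,1,2} = 0
G(15) = mex{0,4,4,2,0} = 1
G(16) = mex{1,0,5,3,1} = 2
G(17) = mex{2,1,3,4,2} = 0
G(18) = mex{0,2,4,5,3} = 1
G(19) = mex{1,0,0,3,4} = 2
G(20) = mex{2,1,1,4,5} = 0
G(21) = mex{0,2,2,0,3} = 1
G(22) = mex{1,0,0,1,4} = 2
G(23) = mex{2,1,1,2,0} = 3
G(24) = mex{3,2,2,0,1} = 4
G_A(24) = 4.
Stack B, S = {2, 5, 8}:
n : 0 1 2 3 4 5 6 7 8 9
G : 0 0 1 1 0 2 1 0 2 1
G_B(9) = 1.
Combined Grundy value = 4 ⊕ 1 = 5.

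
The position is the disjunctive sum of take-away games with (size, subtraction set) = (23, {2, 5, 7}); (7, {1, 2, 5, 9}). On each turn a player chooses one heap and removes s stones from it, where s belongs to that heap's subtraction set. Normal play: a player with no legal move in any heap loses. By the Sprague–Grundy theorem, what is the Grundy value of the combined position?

1

Heap A, S = {2, 5, 7}:
n :  0  1  2  3  4  5  6  7  8  9 10 11 12 13 14 15 16 17 18 19 20 21 22 23
G :  0  0  1  1  0  2  1  3  2  2  0  3  1  0  0  1  1  2  2  3  3  2  0  0
G_A(23) = 0.
Heap B, S = {1, 2, 5, 9}:
n : 0 1 2 3 4 5 6 7
G : 0 1 2 0 1 2 0 1
G_B(7) = 1.
Combined Grundy value = 0 ⊕ 1 = 1.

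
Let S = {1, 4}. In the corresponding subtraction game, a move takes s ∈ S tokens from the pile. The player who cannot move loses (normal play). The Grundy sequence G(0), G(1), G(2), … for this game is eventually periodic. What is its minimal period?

n :  0  1  2  3  4  5  6  7  8  9 10 11 12 13 14
G :  0  1  0  1  2  0  1  0  1  2  0  1  0  1  2
G(n+5) = G(n) holds for n = 0,…,3 (a full window of length max(S) = 4), so the sequence is purely periodic with period 5.

5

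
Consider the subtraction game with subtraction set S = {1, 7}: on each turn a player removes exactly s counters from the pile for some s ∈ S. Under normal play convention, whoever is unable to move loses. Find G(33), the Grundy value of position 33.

G(0) = 0
G(1) = mex{0} = 1
G(2) = mex{1} = 0
G(3) = mex{0} = 1
G(4) = mex{1} = 0
G(5) = mex{0} = 1
G(6) = mex{1} = 0
G(7) = mex{0,0} = 1
G(8) = mex{1,1} = 0
G(9) = mex{0,0} = 1
G(10) = mex{1,1} = 0
G(11) = mex{0,0} = 1
G(12) = mex{1,1} = 0
G(13) = mex{0,0} = 1
G(14) = mex{1,1} = 0
G(15) = mex{0,0} = 1
G(16) = mex{1,1} = 0
G(17) = mex{0,0} = 1
G(18) = mex{1,1} = 0
G(19) = mex{0,0} = 1
G(20) = mex{1,1} = 0
G(21) = mex{0,0} = 1
G(22) = mex{1,1} = 0
G(23) = mex{0,0} = 1
G(24) = mex{1,1} = 0
G(25) = mex{0,0} = 1
G(26) = mex{1,1} = 0
G(27) = mex{0,0} = 1
G(28) = mex{1,1} = 0
G(29) = mex{0,0} = 1
G(30) = mex{1,1} = 0
G(31) = mex{0,0} = 1
G(32) = mex{1,1} = 0
G(33) = mex{0,0} = 1

1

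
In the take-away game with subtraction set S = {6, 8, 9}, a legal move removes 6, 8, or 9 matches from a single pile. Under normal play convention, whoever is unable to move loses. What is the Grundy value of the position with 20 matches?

0

G(0) = 0
G(1) = mex{} = 0
G(2) = mex{} = 0
G(3) = mex{} = 0
G(4) = mex{} = 0
G(5) = mex{} = 0
G(6) = mex{0} = 1
G(7) = mex{0} = 1
G(8) = mex{0,0} = 1
G(9) = mex{0,0,0} = 1
G(10) = mex{0,0,0} = 1
G(11) = mex{0,0,0} = 1
G(12) = mex{1,0,0} = 2
G(13) = mex{1,0,0} = 2
G(14) = mex{1,1,0} = 2
G(15) = mex{1,1,1} = 0
G(16) = mex{1,1,1} = 0
G(17) = mex{1,1,1} = 0
G(18) = mex{2,1,1} = 0
G(19) = mex{2,1,1} = 0
G(20) = mex{2,2,1} = 0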